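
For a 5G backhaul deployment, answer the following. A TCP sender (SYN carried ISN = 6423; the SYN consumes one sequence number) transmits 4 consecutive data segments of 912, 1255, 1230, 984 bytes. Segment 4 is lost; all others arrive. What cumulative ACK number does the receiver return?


SYN uses sequence number 6423; first data byte = ISN + 1 = 6424.
Segment 1: SEQ = 6424, len = 912 B, covers [6424, 7335]
Segment 2: SEQ = 7336, len = 1255 B, covers [7336, 8590]
Segment 3: SEQ = 8591, len = 1230 B, covers [8591, 9820]
Segment 4: SEQ = 9821, len = 984 B, covers [9821, 10804] [LOST]
In-order data received: bytes [6424, 9820] (segments 1..3).
Segment 4 missing -> gap begins at byte 9821.
Cumulative ACK = next expected in-order byte = 6424 + 912 + 1255 + 1230 = 9821

9821


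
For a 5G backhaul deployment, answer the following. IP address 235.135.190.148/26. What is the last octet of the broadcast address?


Given: IP = 235.135.190.148, prefix = /26
Host bits = 32 - 26 = 6
Network last octet = 148 AND mask = 128
Host part size = 2^6 - 1 = 63
Broadcast last octet = 128 OR 63 = 191

191


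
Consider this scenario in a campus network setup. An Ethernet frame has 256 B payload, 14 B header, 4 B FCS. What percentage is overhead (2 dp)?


Given: payload = 256 B, header = 14 B, trailer = 4 B
Overhead bytes = header + trailer = 14 + 4 = 18
Total frame = payload + overhead = 256 + 18 = 274
Overhead % = 18 / 274 * 100 = 6.5693% -> 6.57% (2 dp)

6.57


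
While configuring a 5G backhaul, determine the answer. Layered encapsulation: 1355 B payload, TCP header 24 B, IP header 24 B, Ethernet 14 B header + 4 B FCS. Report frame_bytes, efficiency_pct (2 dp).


TCP segment = 1355 + 24 = 1379 B
IP packet = 1379 + 24 = 1403 B
Ethernet frame = 1403 + 14 + 4 = 1421 B
Efficiency = app / frame = 1355 / 1421 = 0.953554 = 95.3554% -> 95.36% (2 dp)

1421, 95.36


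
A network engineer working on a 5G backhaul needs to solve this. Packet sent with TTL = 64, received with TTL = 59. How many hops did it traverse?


Given: initial TTL = 64, received TTL = 59
Hops = initial TTL - received TTL
Hops = 64 - 59 = 5

5


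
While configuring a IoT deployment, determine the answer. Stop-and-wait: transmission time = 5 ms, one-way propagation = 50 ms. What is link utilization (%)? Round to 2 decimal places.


Given: Ttrans = 5 ms, Tprop = 50 ms
RTT = 2 * Tprop = 2 * 50 = 100 ms
U = Ttrans / (Ttrans + RTT)
U = 5 / (5 + 100)
U = 5 / 105 = 0.047619
U% = 4.76%

4.76


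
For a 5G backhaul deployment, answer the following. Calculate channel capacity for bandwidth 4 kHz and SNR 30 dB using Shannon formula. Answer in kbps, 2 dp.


Given: B = 4 kHz, SNR = 30 dB
SNR linear = 10^(30/10) = 1000
1 + SNR = 1001
log2(1001) = 9.9672262588
C = 4 * 1000 * 9.9672262588 = 39868.9050 bps
C = 39.868905 kbps -> 39.87 kbps (2 dp)

39.87


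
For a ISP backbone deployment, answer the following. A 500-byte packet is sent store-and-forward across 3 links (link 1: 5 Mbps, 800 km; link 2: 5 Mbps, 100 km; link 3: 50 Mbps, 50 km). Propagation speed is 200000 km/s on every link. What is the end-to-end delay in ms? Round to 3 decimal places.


Packet = 500 bytes = 4000 bits. Store-and-forward: sum (t_trans + t_prop) per link.
Link 1: t_trans = 4000/(5*10^6) s = 0.8000 ms; t_prop = 800/200000 s = 4.0000 ms; subtotal = 4.8000 ms
Link 2: t_trans = 4000/(5*10^6) s = 0.8000 ms; t_prop = 100/200000 s = 0.5000 ms; subtotal = 1.3000 ms
Link 3: t_trans = 4000/(50*10^6) s = 0.0800 ms; t_prop = 50/200000 s = 0.2500 ms; subtotal = 0.3300 ms
End-to-end = 4.8000 + 1.3000 + 0.3300 = 6.4300 ms -> 6.430 ms (3 dp)

6.430


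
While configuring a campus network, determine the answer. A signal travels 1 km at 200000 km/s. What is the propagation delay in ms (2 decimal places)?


Given: distance = 1 km, speed = 200000 km/s
Delay = distance / speed = 1 / 200000 seconds
Delay in ms = 1 * 1000 / 200000
Delay = 0.0050 ms
Rounded to 2 dp = 0.01 ms

0.01


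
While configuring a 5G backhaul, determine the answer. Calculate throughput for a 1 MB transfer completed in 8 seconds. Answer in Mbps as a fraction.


Given: file = 1 MB, time = 8 s
File in Mb = 1 * 8 = 8 Mb
Throughput = 8 / 8 Mbps
Throughput = 1 Mbps

1


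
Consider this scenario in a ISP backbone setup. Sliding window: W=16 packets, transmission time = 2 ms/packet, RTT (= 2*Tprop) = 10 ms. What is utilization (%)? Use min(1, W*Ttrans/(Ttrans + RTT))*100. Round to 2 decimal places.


Given: W = 16, Ttrans = 2 ms, RTT = 10 ms (= 2 * Tprop, Tprop = 5 ms)
Cycle time = Ttrans + RTT = 2 + 10 = 12 ms (first packet sent until its ACK returns)
W * Ttrans = 16 * 2 = 32 ms of sending per cycle
W * Ttrans / (Ttrans + RTT) = 32 / 12 = 2.666667
U = min(1, 2.666667) = 1.000000
U% = 100.00%

100.00


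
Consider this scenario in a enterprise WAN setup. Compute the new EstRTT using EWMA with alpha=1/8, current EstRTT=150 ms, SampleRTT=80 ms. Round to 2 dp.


Given: EstRTT = 150 ms, SampleRTT = 80 ms, alpha = 1/8
New EstRTT = (1 - alpha) * EstRTT + alpha * SampleRTT
(7/8) * 150 = 131.25
(1/8) * 80 = 10
New EstRTT = 131.25 + 10 = 141.25 ms -> 141.25 ms (2 dp)

141.25


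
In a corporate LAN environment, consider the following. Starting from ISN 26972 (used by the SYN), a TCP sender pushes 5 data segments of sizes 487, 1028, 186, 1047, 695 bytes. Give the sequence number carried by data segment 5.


The SYN occupies sequence number ISN = 26972, so the first data byte is ISN + 1 = 26973.
SEQ of data segment i = (ISN + 1) + sum of payload sizes of segments 1..i-1.
Segment 1: SEQ = 26973, payload = 487 bytes
Segment 2: SEQ = 27460, payload = 1028 bytes
Segment 3: SEQ = 28488, payload = 186 bytes
Segment 4: SEQ = 28674, payload = 1047 bytes
Segment 5: SEQ = 29721, payload = 695 bytes
SEQ of segment 5 = 26973 + 487 + 1028 + 186 + 1047 = 29721

29721


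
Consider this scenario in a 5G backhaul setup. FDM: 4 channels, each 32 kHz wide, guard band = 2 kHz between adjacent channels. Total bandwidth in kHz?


Given: 4 channels, 32 kHz each, guard = 2 kHz
Channel bandwidth = 4 * 32 = 128 kHz
Guard bands = 3 gaps * 2 kHz = 6 kHz
Total = 128 + 6 = 134 kHz

134


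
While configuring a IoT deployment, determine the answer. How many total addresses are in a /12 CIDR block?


Given: CIDR prefix /12
Host bits = 32 - 12 = 20
Total addresses = 2^20 = 1048576

1048576


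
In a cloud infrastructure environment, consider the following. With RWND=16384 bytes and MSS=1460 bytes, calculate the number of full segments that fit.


Given: RWND = 16384 bytes, MSS = 1460 bytes
Full segments = floor(RWND / MSS)
Full segments = floor(16384 / 1460)
Full segments = floor(11.2219) = 11

11


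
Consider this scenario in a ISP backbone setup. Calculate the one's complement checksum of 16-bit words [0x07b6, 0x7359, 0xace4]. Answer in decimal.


Given words: [0x07b6, 0x7359, 0xace4]
Step 1: Sum all words
Raw sum = 1974 + 29529 + 44260 = 75763
Step 2: Fold carry: (10227 + 1) = 10228
One's complement = ~10228 & 0xFFFF = 55307

55307


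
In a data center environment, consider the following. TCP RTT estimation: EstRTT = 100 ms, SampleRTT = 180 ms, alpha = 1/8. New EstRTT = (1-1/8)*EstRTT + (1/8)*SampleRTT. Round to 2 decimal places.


Given: EstRTT = 100 ms, SampleRTT = 180 ms, alpha = 1/8
New EstRTT = (1 - alpha) * EstRTT + alpha * SampleRTT
(7/8) * 100 = 87.5
(1/8) * 180 = 22.5
New EstRTT = 87.5 + 22.5 = 110 ms -> 110.00 ms (2 dp)

110.00


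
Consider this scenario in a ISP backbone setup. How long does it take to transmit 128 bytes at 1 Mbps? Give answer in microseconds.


Given: packet = 128 bytes, bandwidth = 1 Mbps
Packet in bits = 128 * 8 = 1024 bits
Bandwidth = 1 * 10^6 = 1000000 bps
Time = 1024 / 1000000 seconds
Time in us = 1024 * 10^6 / 1000000 = 1024

1024


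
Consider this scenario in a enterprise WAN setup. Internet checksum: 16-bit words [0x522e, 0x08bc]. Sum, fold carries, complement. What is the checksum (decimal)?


Given words: [0x522e, 0x08bc]
Step 1: Sum all words
Raw sum = 21038 + 2236 = 23274
One's complement = ~23274 & 0xFFFF = 42261

42261


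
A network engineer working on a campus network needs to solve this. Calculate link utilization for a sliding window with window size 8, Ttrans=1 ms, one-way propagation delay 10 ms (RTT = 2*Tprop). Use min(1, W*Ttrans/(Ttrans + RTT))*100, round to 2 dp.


Given: W = 8, Ttrans = 1 ms, RTT = 20 ms (= 2 * Tprop, Tprop = 10 ms)
Cycle time = Ttrans + RTT = 1 + 20 = 21 ms (first packet sent until its ACK returns)
W * Ttrans = 8 * 1 = 8 ms of sending per cycle
W * Ttrans / (Ttrans + RTT) = 8 / 21 = 0.380952
U = min(1, 0.380952) = 0.380952
U% = 38.10%

38.10


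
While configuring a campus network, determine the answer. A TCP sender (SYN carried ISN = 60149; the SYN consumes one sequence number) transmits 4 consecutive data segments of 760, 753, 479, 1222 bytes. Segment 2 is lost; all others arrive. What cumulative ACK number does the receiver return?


SYN uses sequence number 60149; first data byte = ISN + 1 = 60150.
Segment 1: SEQ = 60150, len = 760 B, covers [60150, 60909]
Segment 2: SEQ = 60910, len = 753 B, covers [60910, 61662] [LOST]
Segment 3: SEQ = 61663, len = 479 B, covers [61663, 62141]
Segment 4: SEQ = 62142, len = 1222 B, covers [62142, 63363]
In-order data received: bytes [60150, 60909] (segments 1..1).
Segment 2 missing -> gap begins at byte 60910; later segments buffered out of order.
Cumulative ACK = next expected in-order byte = 60150 + 760 = 60910

60910


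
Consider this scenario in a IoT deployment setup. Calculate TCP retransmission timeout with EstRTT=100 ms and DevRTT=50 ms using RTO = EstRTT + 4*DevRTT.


Given: EstRTT = 100 ms, DevRTT = 50 ms
Timeout = EstRTT + 4 * DevRTT
4 * DevRTT = 4 * 50 = 200
Timeout = 100 + 200 = 300 ms

300


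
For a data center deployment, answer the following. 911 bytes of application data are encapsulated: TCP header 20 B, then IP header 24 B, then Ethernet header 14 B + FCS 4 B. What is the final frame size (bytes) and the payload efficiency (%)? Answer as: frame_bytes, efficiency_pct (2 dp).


TCP segment = 911 + 20 = 931 B
IP packet = 931 + 24 = 955 B
Ethernet frame = 955 + 14 + 4 = 973 B
Efficiency = app / frame = 911 / 973 = 0.936280 = 93.6280% -> 93.63% (2 dp)

973, 93.63


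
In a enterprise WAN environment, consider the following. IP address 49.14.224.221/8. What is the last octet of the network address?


Given: IP = 49.14.224.221, prefix = /8
Subnet mask = 255.0.0.0
Last octet of IP: 221
Last octet of mask: 0
Network last octet = 221 AND 0 = 0

0


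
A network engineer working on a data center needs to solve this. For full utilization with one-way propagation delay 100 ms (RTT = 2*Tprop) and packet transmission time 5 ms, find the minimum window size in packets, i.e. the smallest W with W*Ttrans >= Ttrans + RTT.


Given: Ttrans = 5 ms, RTT = 200 ms (= 2 * Tprop, Tprop = 100 ms)
Time until first ACK returns = Ttrans + RTT = 5 + 200 = 205 ms
Need W * Ttrans >= Ttrans + RTT  ->  W >= (Ttrans + RTT) / Ttrans
(Ttrans + RTT) / Ttrans = 205 / 5 = 41
W_min = ceil(41) = 41

41


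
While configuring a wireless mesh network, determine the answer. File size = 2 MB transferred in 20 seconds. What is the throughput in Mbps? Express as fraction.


Given: file = 2 MB, time = 20 s
File in Mb = 2 * 8 = 16 Mb
Throughput = 16 / 20 Mbps
Throughput = 4/5 Mbps

4/5


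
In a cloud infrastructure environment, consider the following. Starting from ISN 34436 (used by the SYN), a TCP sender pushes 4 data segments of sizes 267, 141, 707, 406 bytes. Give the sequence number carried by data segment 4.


The SYN occupies sequence number ISN = 34436, so the first data byte is ISN + 1 = 34437.
SEQ of data segment i = (ISN + 1) + sum of payload sizes of segments 1..i-1.
Segment 1: SEQ = 34437, payload = 267 bytes
Segment 2: SEQ = 34704, payload = 141 bytes
Segment 3: SEQ = 34845, payload = 707 bytes
Segment 4: SEQ = 35552, payload = 406 bytes
SEQ of segment 4 = 34437 + 267 + 141 + 707 = 35552

35552


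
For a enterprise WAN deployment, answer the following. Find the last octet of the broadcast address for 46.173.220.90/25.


Given: IP = 46.173.220.90, prefix = /25
Host bits = 32 - 25 = 7
Network last octet = 90 AND mask = 0
Host part size = 2^7 - 1 = 127
Broadcast last octet = 0 OR 127 = 127

127


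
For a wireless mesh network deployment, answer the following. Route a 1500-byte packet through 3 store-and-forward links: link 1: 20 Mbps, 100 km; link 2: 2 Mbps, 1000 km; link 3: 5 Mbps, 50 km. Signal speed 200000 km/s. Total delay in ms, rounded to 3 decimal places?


Packet = 1500 bytes = 12000 bits. Store-and-forward: sum (t_trans + t_prop) per link.
Link 1: t_trans = 12000/(20*10^6) s = 0.6000 ms; t_prop = 100/200000 s = 0.5000 ms; subtotal = 1.1000 ms
Link 2: t_trans = 12000/(2*10^6) s = 6.0000 ms; t_prop = 1000/200000 s = 5.0000 ms; subtotal = 11.0000 ms
Link 3: t_trans = 12000/(5*10^6) s = 2.4000 ms; t_prop = 50/200000 s = 0.2500 ms; subtotal = 2.6500 ms
End-to-end = 1.1000 + 11.0000 + 2.6500 = 14.7500 ms -> 14.750 ms (3 dp)

14.750


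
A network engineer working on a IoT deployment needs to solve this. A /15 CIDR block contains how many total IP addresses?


Given: CIDR prefix /15
Host bits = 32 - 15 = 17
Total addresses = 2^17 = 131072

131072


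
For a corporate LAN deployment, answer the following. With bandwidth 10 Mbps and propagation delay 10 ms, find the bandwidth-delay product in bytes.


Given: bandwidth = 10 Mbps, delay = 10 ms
BDP in bits = 10 * 10^6 * 10 / 1000
BDP in bits = 100000
BDP in bytes = 100000 / 8 = 12500

12500


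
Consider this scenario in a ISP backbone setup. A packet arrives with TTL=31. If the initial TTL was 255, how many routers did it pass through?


Given: initial TTL = 255, received TTL = 31
Hops = initial TTL - received TTL
Hops = 255 - 31 = 224

224


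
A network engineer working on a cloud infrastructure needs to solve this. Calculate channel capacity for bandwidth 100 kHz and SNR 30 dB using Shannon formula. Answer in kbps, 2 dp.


Given: B = 100 kHz, SNR = 30 dB
SNR linear = 10^(30/10) = 1000
1 + SNR = 1001
log2(1001) = 9.9672262588
C = 100 * 1000 * 9.9672262588 = 996722.6259 bps
C = 996.722626 kbps -> 996.72 kbps (2 dp)

996.72


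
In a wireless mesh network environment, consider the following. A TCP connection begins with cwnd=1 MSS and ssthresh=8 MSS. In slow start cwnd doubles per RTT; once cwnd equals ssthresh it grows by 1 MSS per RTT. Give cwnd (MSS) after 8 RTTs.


RTT 0: cwnd = 1 MSS (initial)
RTT 1: cwnd = 2 MSS (slow start, doubled)
RTT 2: cwnd = 4 MSS (slow start, doubled)
RTT 3: cwnd = 8 MSS (slow start, doubled)
RTT 4: cwnd = 9 MSS (congestion avoidance, +1)
RTT 5: cwnd = 10 MSS (congestion avoidance, +1)
RTT 6: cwnd = 11 MSS (congestion avoidance, +1)
RTT 7: cwnd = 12 MSS (congestion avoidance, +1)
RTT 8: cwnd = 13 MSS (congestion avoidance, +1)

13


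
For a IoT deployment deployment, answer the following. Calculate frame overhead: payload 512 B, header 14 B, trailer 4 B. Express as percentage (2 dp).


Given: payload = 512 B, header = 14 B, trailer = 4 B
Overhead bytes = header + trailer = 14 + 4 = 18
Total frame = payload + overhead = 512 + 18 = 530
Overhead % = 18 / 530 * 100 = 3.3962% -> 3.40% (2 dp)

3.40


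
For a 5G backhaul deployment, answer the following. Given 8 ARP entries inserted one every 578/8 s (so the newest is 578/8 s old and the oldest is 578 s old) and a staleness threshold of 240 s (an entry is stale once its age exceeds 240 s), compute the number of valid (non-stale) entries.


Ages are k * 578/8 s for k = 1..8 (spacing = 72.2500 s).
Entry k is valid iff k * 578/8 <= 240 iff k <= 8 * 240 / 578 = 3.3218
n_valid = floor(3.3218) = 3
(n_stale = 8 - 3 = 5)

3


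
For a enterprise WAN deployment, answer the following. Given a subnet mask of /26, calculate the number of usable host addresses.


Given: subnet mask /26
Host bits = 32 - 26 = 6
Total addresses = 2^6 = 64
Usable hosts = 64 - 2 (network + broadcast) = 62

62


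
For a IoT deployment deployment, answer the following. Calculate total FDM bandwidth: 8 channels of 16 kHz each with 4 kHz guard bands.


Given: 8 channels, 16 kHz each, guard = 4 kHz
Channel bandwidth = 8 * 16 = 128 kHz
Guard bands = 7 gaps * 4 kHz = 28 kHz
Total = 128 + 28 = 156 kHz

156


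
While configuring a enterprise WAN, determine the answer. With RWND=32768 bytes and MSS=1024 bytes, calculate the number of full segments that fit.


Given: RWND = 32768 bytes, MSS = 1024 bytes
Full segments = floor(RWND / MSS)
Full segments = floor(32768 / 1024)
Full segments = floor(32.0) = 32

32


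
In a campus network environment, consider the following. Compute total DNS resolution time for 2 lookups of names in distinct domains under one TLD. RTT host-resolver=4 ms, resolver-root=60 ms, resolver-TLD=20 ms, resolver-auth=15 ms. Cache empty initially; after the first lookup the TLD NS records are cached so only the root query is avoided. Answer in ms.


Lookup 1 (cold cache): local + root + TLD + auth = 4 + 60 + 20 + 15 = 99 ms
Lookups 2..2 (TLD NS cached -> skip root; new domain -> still ask TLD and auth): local + TLD + auth = 4 + 20 + 15 = 39 ms each
Remaining 1 lookups: 1 * 39 = 39 ms
Total = 99 + 39 = 138 ms

138


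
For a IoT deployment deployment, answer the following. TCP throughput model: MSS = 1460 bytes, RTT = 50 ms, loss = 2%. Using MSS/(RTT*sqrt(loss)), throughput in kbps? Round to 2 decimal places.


Given: MSS = 1460 bytes, RTT = 50 ms, loss = 2%
RTT in seconds = 50 / 1000 = 0.05
Loss rate = 2% = 0.02
sqrt(loss) = sqrt(0.02) = 0.141421356237
Throughput (bytes/s) = 1460 / (0.05 * 0.141421356237) = 206475.1801
Throughput (kbps) = 206475.1801 * 8 / 1000 = 1651.801441 -> 1651.80 kbps (2 dp)

1651.80


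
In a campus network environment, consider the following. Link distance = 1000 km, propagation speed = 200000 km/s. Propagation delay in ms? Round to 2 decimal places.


Given: distance = 1000 km, speed = 200000 km/s
Delay = distance / speed = 1000 / 200000 seconds
Delay in ms = 1000 * 1000 / 200000
Delay = 5.0000 ms
Rounded to 2 dp = 5.00 ms

5.00


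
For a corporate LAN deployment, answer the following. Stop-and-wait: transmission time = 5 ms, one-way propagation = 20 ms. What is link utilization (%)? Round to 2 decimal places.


Given: Ttrans = 5 ms, Tprop = 20 ms
RTT = 2 * Tprop = 2 * 20 = 40 ms
U = Ttrans / (Ttrans + RTT)
U = 5 / (5 + 40)
U = 5 / 45 = 0.111111
U% = 11.11%

11.11


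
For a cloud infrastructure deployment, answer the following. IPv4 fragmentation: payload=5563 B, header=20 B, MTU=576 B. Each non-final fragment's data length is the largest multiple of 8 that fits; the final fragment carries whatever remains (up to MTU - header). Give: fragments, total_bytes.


Max data per non-final fragment = floor((MTU - header)/8)*8 = floor((576 - 20)/8)*8 = floor(556/8)*8 = 552 B
Final fragment needs no 8-byte alignment: it can carry up to MTU - header = 556 B
Non-final fragments needed = ceil((payload - 556) / 552) = ceil(5007/552) = ceil(9.0707) = 10
Number of fragments = 10 + 1 = 11
Fragment sizes (data): 10 * 552 B + 43 B (last, 43 <= 556 OK)
Total bytes sent = payload + n_frags * header = 5563 + 11*20 = 5563 + 220 = 5783 B

11, 5783


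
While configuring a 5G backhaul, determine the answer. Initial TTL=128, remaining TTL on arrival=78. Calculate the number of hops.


Given: initial TTL = 128, received TTL = 78
Hops = initial TTL - received TTL
Hops = 128 - 78 = 50

50


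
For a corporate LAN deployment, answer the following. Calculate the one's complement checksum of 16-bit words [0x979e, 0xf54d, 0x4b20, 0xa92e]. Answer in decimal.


Given words: [0x979e, 0xf54d, 0x4b20, 0xa92e]
Step 1: Sum all words
Raw sum = 38814 + 62797 + 19232 + 43310 = 164153
Step 2: Fold carry: (33081 + 2) = 33083
One's complement = ~33083 & 0xFFFF = 32452

32452


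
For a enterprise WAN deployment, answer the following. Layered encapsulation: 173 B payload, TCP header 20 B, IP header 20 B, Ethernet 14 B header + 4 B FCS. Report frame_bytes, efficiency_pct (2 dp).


TCP segment = 173 + 20 = 193 B
IP packet = 193 + 20 = 213 B
Ethernet frame = 213 + 14 + 4 = 231 B
Efficiency = app / frame = 173 / 231 = 0.748918 = 74.8918% -> 74.89% (2 dp)

231, 74.89


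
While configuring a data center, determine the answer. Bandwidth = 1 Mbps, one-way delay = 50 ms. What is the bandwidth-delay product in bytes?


Given: bandwidth = 1 Mbps, delay = 50 ms
BDP in bits = 1 * 10^6 * 50 / 1000
BDP in bits = 50000
BDP in bytes = 50000 / 8 = 6250

6250


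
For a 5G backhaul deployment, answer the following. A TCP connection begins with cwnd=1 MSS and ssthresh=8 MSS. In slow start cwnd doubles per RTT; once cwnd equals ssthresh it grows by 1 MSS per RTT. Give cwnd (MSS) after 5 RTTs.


RTT 0: cwnd = 1 MSS (initial)
RTT 1: cwnd = 2 MSS (slow start, doubled)
RTT 2: cwnd = 4 MSS (slow start, doubled)
RTT 3: cwnd = 8 MSS (slow start, doubled)
RTT 4: cwnd = 9 MSS (congestion avoidance, +1)
RTT 5: cwnd = 10 MSS (congestion avoidance, +1)

10


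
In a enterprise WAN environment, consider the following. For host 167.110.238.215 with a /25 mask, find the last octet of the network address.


Given: IP = 167.110.238.215, prefix = /25
Subnet mask = 255.255.255.128
Last octet of IP: 215
Last octet of mask: 128
Network last octet = 215 AND 128 = 128

128


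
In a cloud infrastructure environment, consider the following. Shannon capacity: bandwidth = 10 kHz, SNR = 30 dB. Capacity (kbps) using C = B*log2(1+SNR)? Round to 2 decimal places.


Given: B = 10 kHz, SNR = 30 dB
SNR linear = 10^(30/10) = 1000
1 + SNR = 1001
log2(1001) = 9.9672262588
C = 10 * 1000 * 9.9672262588 = 99672.2626 bps
C = 99.672263 kbps -> 99.67 kbps (2 dp)

99.67


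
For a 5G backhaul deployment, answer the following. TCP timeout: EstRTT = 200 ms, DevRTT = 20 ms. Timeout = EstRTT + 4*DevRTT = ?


Given: EstRTT = 200 ms, DevRTT = 20 ms
Timeout = EstRTT + 4 * DevRTT
4 * DevRTT = 4 * 20 = 80
Timeout = 200 + 80 = 280 ms

280


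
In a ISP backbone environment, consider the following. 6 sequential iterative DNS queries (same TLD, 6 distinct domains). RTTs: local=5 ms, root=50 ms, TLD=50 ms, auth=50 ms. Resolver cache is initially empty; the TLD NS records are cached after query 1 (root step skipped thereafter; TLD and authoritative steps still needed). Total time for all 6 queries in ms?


Lookup 1 (cold cache): local + root + TLD + auth = 5 + 50 + 50 + 50 = 155 ms
Lookups 2..6 (TLD NS cached -> skip root; new domain -> still ask TLD and auth): local + TLD + auth = 5 + 50 + 50 = 105 ms each
Remaining 5 lookups: 5 * 105 = 525 ms
Total = 155 + 525 = 680 ms

680


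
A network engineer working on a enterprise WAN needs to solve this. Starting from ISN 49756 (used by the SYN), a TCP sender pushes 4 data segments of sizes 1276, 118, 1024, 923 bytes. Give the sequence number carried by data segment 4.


The SYN occupies sequence number ISN = 49756, so the first data byte is ISN + 1 = 49757.
SEQ of data segment i = (ISN + 1) + sum of payload sizes of segments 1..i-1.
Segment 1: SEQ = 49757, payload = 1276 bytes
Segment 2: SEQ = 51033, payload = 118 bytes
Segment 3: SEQ = 51151, payload = 1024 bytes
Segment 4: SEQ = 52175, payload = 923 bytes
SEQ of segment 4 = 49757 + 1276 + 118 + 1024 = 52175

52175


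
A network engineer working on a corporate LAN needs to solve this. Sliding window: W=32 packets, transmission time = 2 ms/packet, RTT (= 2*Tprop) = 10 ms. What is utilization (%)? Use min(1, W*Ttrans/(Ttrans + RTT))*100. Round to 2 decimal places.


Given: W = 32, Ttrans = 2 ms, RTT = 10 ms (= 2 * Tprop, Tprop = 5 ms)
Cycle time = Ttrans + RTT = 2 + 10 = 12 ms (first packet sent until its ACK returns)
W * Ttrans = 32 * 2 = 64 ms of sending per cycle
W * Ttrans / (Ttrans + RTT) = 64 / 12 = 5.333333
U = min(1, 5.333333) = 1.000000
U% = 100.00%

100.00


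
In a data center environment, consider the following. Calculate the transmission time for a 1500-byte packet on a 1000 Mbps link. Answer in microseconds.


Given: packet = 1500 bytes, bandwidth = 1000 Mbps
Packet in bits = 1500 * 8 = 12000 bits
Bandwidth = 1000 * 10^6 = 1000000000 bps
Time = 12000 / 1000000000 seconds
Time in us = 12000 * 10^6 / 1000000000 = 12

12


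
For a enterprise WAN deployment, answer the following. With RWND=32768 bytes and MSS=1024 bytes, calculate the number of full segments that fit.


Given: RWND = 32768 bytes, MSS = 1024 bytes
Full segments = floor(RWND / MSS)
Full segments = floor(32768 / 1024)
Full segments = floor(32.0) = 32

32


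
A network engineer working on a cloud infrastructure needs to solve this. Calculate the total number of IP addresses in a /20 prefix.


Given: CIDR prefix /20
Host bits = 32 - 20 = 12
Total addresses = 2^12 = 4096

4096


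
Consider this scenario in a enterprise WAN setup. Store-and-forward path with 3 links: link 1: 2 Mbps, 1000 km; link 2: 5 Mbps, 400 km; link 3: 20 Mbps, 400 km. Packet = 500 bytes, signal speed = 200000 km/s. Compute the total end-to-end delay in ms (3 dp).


Packet = 500 bytes = 4000 bits. Store-and-forward: sum (t_trans + t_prop) per link.
Link 1: t_trans = 4000/(2*10^6) s = 2.0000 ms; t_prop = 1000/200000 s = 5.0000 ms; subtotal = 7.0000 ms
Link 2: t_trans = 4000/(5*10^6) s = 0.8000 ms; t_prop = 400/200000 s = 2.0000 ms; subtotal = 2.8000 ms
Link 3: t_trans = 4000/(20*10^6) s = 0.2000 ms; t_prop = 400/200000 s = 2.0000 ms; subtotal = 2.2000 ms
End-to-end = 7.0000 + 2.8000 + 2.2000 = 12.0000 ms -> 12.000 ms (3 dp)

12.000


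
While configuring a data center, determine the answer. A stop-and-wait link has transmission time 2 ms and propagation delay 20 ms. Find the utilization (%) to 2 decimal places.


Given: Ttrans = 2 ms, Tprop = 20 ms
RTT = 2 * Tprop = 2 * 20 = 40 ms
U = Ttrans / (Ttrans + RTT)
U = 2 / (2 + 40)
U = 2 / 42 = 0.047619
U% = 4.76%

4.76


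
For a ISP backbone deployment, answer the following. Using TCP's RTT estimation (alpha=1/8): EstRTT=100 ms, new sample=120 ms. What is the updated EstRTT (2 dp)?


Given: EstRTT = 100 ms, SampleRTT = 120 ms, alpha = 1/8
New EstRTT = (1 - alpha) * EstRTT + alpha * SampleRTT
(7/8) * 100 = 87.5
(1/8) * 120 = 15
New EstRTT = 87.5 + 15 = 102.5 ms -> 102.50 ms (2 dp)

102.50


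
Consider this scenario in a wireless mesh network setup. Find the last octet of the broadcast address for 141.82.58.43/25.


Given: IP = 141.82.58.43, prefix = /25
Host bits = 32 - 25 = 7
Network last octet = 43 AND mask = 0
Host part size = 2^7 - 1 = 127
Broadcast last octet = 0 OR 127 = 127

127


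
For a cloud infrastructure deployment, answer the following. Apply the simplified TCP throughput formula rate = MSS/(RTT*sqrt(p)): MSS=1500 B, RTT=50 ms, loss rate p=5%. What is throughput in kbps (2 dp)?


Given: MSS = 1500 bytes, RTT = 50 ms, loss = 5%
RTT in seconds = 50 / 1000 = 0.05
Loss rate = 5% = 0.05
sqrt(loss) = sqrt(0.05) = 0.223606797750
Throughput (bytes/s) = 1500 / (0.05 * 0.223606797750) = 134164.0786
Throughput (kbps) = 134164.0786 * 8 / 1000 = 1073.312629 -> 1073.31 kbps (2 dp)

1073.31


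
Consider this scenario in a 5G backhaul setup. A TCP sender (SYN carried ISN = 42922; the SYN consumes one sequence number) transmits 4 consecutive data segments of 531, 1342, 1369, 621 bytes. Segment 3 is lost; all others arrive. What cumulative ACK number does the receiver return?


SYN uses sequence number 42922; first data byte = ISN + 1 = 42923.
Segment 1: SEQ = 42923, len = 531 B, covers [42923, 43453]
Segment 2: SEQ = 43454, len = 1342 B, covers [43454, 44795]
Segment 3: SEQ = 44796, len = 1369 B, covers [44796, 46164] [LOST]
Segment 4: SEQ = 46165, len = 621 B, covers [46165, 46785]
In-order data received: bytes [42923, 44795] (segments 1..2).
Segment 3 missing -> gap begins at byte 44796; later segments buffered out of order.
Cumulative ACK = next expected in-order byte = 42923 + 531 + 1342 = 44796

44796


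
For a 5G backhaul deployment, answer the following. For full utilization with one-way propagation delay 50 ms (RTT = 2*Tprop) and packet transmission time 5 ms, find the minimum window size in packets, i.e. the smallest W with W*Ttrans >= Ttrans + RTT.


Given: Ttrans = 5 ms, RTT = 100 ms (= 2 * Tprop, Tprop = 50 ms)
Time until first ACK returns = Ttrans + RTT = 5 + 100 = 105 ms
Need W * Ttrans >= Ttrans + RTT  ->  W >= (Ttrans + RTT) / Ttrans
(Ttrans + RTT) / Ttrans = 105 / 5 = 21
W_min = ceil(21) = 21

21


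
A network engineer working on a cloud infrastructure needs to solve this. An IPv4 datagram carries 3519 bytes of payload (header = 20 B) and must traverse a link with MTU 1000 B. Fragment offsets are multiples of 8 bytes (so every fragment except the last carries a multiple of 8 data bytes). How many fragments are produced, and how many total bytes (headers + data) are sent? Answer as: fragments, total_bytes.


Max data per non-final fragment = floor((MTU - header)/8)*8 = floor((1000 - 20)/8)*8 = floor(980/8)*8 = 976 B
Final fragment needs no 8-byte alignment: it can carry up to MTU - header = 980 B
Non-final fragments needed = ceil((payload - 980) / 976) = ceil(2539/976) = ceil(2.6014) = 3
Number of fragments = 3 + 1 = 4
Fragment sizes (data): 3 * 976 B + 591 B (last, 591 <= 980 OK)
Total bytes sent = payload + n_frags * header = 3519 + 4*20 = 3519 + 80 = 3599 B

4, 3599


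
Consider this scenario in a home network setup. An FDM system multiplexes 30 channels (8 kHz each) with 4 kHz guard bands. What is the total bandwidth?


Given: 30 channels, 8 kHz each, guard = 4 kHz
Channel bandwidth = 30 * 8 = 240 kHz
Guard bands = 29 gaps * 4 kHz = 116 kHz
Total = 240 + 116 = 356 kHz

356


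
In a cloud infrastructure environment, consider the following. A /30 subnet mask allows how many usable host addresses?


Given: subnet mask /30
Host bits = 32 - 30 = 2
Total addresses = 2^2 = 4
Usable hosts = 4 - 2 (network + broadcast) = 2

2


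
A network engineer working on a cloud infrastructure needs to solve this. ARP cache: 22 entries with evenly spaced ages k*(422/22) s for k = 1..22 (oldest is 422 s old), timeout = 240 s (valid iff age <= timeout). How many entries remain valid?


Ages are k * 422/22 s for k = 1..22 (spacing = 19.1818 s).
Entry k is valid iff k * 422/22 <= 240 iff k <= 22 * 240 / 422 = 12.5118
n_valid = floor(12.5118) = 12
(n_stale = 22 - 12 = 10)

12


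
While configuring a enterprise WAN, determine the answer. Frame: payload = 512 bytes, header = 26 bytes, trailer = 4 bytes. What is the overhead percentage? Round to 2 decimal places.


Given: payload = 512 B, header = 26 B, trailer = 4 B
Overhead bytes = header + trailer = 26 + 4 = 30
Total frame = payload + overhead = 512 + 30 = 542
Overhead % = 30 / 542 * 100 = 5.5351% -> 5.54% (2 dp)

5.54


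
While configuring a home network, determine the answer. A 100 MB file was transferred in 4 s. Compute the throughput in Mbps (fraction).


Given: file = 100 MB, time = 4 s
File in Mb = 100 * 8 = 800 Mb
Throughput = 800 / 4 Mbps
Throughput = 200 Mbps

200


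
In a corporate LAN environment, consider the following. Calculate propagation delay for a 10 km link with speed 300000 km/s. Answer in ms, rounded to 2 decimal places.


Given: distance = 10 km, speed = 300000 km/s
Delay = distance / speed = 10 / 300000 seconds
Delay in ms = 10 * 1000 / 300000
Delay = 0.0333 ms
Rounded to 2 dp = 0.03 ms

0.03


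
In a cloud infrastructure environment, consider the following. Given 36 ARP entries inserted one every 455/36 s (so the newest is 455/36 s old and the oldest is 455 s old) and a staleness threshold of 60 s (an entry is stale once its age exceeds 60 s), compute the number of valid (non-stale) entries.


Ages are k * 455/36 s for k = 1..36 (spacing = 12.6389 s).
Entry k is valid iff k * 455/36 <= 60 iff k <= 36 * 60 / 455 = 4.7473
n_valid = floor(4.7473) = 4
(n_stale = 36 - 4 = 32)

4


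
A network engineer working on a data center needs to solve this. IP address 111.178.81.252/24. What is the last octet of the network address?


Given: IP = 111.178.81.252, prefix = /24
Subnet mask = 255.255.255.0
Last octet of IP: 252
Last octet of mask: 0
Network last octet = 252 AND 0 = 0

0


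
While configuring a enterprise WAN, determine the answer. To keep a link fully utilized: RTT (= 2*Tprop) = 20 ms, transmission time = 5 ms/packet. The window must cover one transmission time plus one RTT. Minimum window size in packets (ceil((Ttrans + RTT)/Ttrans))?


Given: Ttrans = 5 ms, RTT = 20 ms (= 2 * Tprop, Tprop = 10 ms)
Time until first ACK returns = Ttrans + RTT = 5 + 20 = 25 ms
Need W * Ttrans >= Ttrans + RTT  ->  W >= (Ttrans + RTT) / Ttrans
(Ttrans + RTT) / Ttrans = 25 / 5 = 5
W_min = ceil(5) = 5

5


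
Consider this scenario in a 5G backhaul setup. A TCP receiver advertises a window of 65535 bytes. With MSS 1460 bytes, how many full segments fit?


Given: RWND = 65535 bytes, MSS = 1460 bytes
Full segments = floor(RWND / MSS)
Full segments = floor(65535 / 1460)
Full segments = floor(44.887) = 44

44


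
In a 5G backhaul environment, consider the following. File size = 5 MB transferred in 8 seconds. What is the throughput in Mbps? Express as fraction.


Given: file = 5 MB, time = 8 s
File in Mb = 5 * 8 = 40 Mb
Throughput = 40 / 8 Mbps
Throughput = 5 Mbps

5


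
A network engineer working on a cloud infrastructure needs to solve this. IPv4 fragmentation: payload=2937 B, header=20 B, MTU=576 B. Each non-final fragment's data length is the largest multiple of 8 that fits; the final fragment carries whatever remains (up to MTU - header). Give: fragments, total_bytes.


Max data per non-final fragment = floor((MTU - header)/8)*8 = floor((576 - 20)/8)*8 = floor(556/8)*8 = 552 B
Final fragment needs no 8-byte alignment: it can carry up to MTU - header = 556 B
Non-final fragments needed = ceil((payload - 556) / 552) = ceil(2381/552) = ceil(4.3134) = 5
Number of fragments = 5 + 1 = 6
Fragment sizes (data): 5 * 552 B + 177 B (last, 177 <= 556 OK)
Total bytes sent = payload + n_frags * header = 2937 + 6*20 = 2937 + 120 = 3057 B

6, 3057


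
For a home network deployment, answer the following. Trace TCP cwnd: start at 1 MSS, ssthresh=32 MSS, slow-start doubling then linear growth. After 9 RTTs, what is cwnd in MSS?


RTT 0: cwnd = 1 MSS (initial)
RTT 1: cwnd = 2 MSS (slow start, doubled)
RTT 2: cwnd = 4 MSS (slow start, doubled)
RTT 3: cwnd = 8 MSS (slow start, doubled)
RTT 4: cwnd = 16 MSS (slow start, doubled)
RTT 5: cwnd = 32 MSS (slow start, doubled)
RTT 6: cwnd = 33 MSS (congestion avoidance, +1)
RTT 7: cwnd = 34 MSS (congestion avoidance, +1)
RTT 8: cwnd = 35 MSS (congestion avoidance, +1)
RTT 9: cwnd = 36 MSS (congestion avoidance, +1)

36


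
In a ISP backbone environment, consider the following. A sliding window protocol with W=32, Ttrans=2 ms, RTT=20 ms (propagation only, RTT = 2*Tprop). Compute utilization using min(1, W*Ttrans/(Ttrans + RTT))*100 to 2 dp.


Given: W = 32, Ttrans = 2 ms, RTT = 20 ms (= 2 * Tprop, Tprop = 10 ms)
Cycle time = Ttrans + RTT = 2 + 20 = 22 ms (first packet sent until its ACK returns)
W * Ttrans = 32 * 2 = 64 ms of sending per cycle
W * Ttrans / (Ttrans + RTT) = 64 / 22 = 2.909091
U = min(1, 2.909091) = 1.000000
U% = 100.00%

100.00


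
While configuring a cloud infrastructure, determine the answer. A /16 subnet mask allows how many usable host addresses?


Given: subnet mask /16
Host bits = 32 - 16 = 16
Total addresses = 2^16 = 65536
Usable hosts = 65536 - 2 (network + broadcast) = 65534

65534


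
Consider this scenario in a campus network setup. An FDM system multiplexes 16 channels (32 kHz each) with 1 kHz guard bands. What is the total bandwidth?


Given: 16 channels, 32 kHz each, guard = 1 kHz
Channel bandwidth = 16 * 32 = 512 kHz
Guard bands = 15 gaps * 1 kHz = 15 kHz
Total = 512 + 15 = 527 kHz

527


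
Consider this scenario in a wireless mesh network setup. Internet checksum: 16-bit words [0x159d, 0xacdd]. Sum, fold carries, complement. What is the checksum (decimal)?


Given words: [0x159d, 0xacdd]
Step 1: Sum all words
Raw sum = 5533 + 44253 = 49786
One's complement = ~49786 & 0xFFFF = 15749

15749


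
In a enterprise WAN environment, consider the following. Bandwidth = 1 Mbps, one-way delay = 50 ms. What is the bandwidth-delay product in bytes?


Given: bandwidth = 1 Mbps, delay = 50 ms
BDP in bits = 1 * 10^6 * 50 / 1000
BDP in bits = 50000
BDP in bytes = 50000 / 8 = 6250

6250


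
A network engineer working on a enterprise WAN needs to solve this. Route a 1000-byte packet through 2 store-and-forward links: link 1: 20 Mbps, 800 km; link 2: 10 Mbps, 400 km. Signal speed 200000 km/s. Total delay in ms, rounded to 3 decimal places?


Packet = 1000 bytes = 8000 bits. Store-and-forward: sum (t_trans + t_prop) per link.
Link 1: t_trans = 8000/(20*10^6) s = 0.4000 ms; t_prop = 800/200000 s = 4.0000 ms; subtotal = 4.4000 ms
Link 2: t_trans = 8000/(10*10^6) s = 0.8000 ms; t_prop = 400/200000 s = 2.0000 ms; subtotal = 2.8000 ms
End-to-end = 4.4000 + 2.8000 = 7.2000 ms -> 7.200 ms (3 dp)

7.200


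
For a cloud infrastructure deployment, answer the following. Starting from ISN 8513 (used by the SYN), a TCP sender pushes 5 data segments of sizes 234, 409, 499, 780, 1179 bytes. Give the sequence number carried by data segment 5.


The SYN occupies sequence number ISN = 8513, so the first data byte is ISN + 1 = 8514.
SEQ of data segment i = (ISN + 1) + sum of payload sizes of segments 1..i-1.
Segment 1: SEQ = 8514, payload = 234 bytes
Segment 2: SEQ = 8748, payload = 409 bytes
Segment 3: SEQ = 9157, payload = 499 bytes
Segment 4: SEQ = 9656, payload = 780 bytes
Segment 5: SEQ = 10436, payload = 1179 bytes
SEQ of segment 5 = 8514 + 234 + 409 + 499 + 780 = 10436

10436


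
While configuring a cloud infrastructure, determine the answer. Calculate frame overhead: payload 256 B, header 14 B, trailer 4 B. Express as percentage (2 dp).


Given: payload = 256 B, header = 14 B, trailer = 4 B
Overhead bytes = header + trailer = 14 + 4 = 18
Total frame = payload + overhead = 256 + 18 = 274
Overhead % = 18 / 274 * 100 = 6.5693% -> 6.57% (2 dp)

6.57


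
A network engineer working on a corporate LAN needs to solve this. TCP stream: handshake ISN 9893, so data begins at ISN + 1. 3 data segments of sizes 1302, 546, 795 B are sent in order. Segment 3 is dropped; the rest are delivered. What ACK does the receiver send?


SYN uses sequence number 9893; first data byte = ISN + 1 = 9894.
Segment 1: SEQ = 9894, len = 1302 B, covers [9894, 11195]
Segment 2: SEQ = 11196, len = 546 B, covers [11196, 11741]
Segment 3: SEQ = 11742, len = 795 B, covers [11742, 12536] [LOST]
In-order data received: bytes [9894, 11741] (segments 1..2).
Segment 3 missing -> gap begins at byte 11742.
Cumulative ACK = next expected in-order byte = 9894 + 1302 + 546 = 11742

11742


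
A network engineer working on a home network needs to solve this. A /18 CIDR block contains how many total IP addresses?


Given: CIDR prefix /18
Host bits = 32 - 18 = 14
Total addresses = 2^14 = 16384

16384


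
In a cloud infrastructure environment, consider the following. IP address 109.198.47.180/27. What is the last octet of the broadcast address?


Given: IP = 109.198.47.180, prefix = /27
Host bits = 32 - 27 = 5
Network last octet = 180 AND mask = 160
Host part size = 2^5 - 1 = 31
Broadcast last octet = 160 OR 31 = 191

191


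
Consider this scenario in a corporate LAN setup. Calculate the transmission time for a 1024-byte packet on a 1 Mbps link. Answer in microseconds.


Given: packet = 1024 bytes, bandwidth = 1 Mbps
Packet in bits = 1024 * 8 = 8192 bits
Bandwidth = 1 * 10^6 = 1000000 bps
Time = 8192 / 1000000 seconds
Time in us = 8192 * 10^6 / 1000000 = 8192

8192


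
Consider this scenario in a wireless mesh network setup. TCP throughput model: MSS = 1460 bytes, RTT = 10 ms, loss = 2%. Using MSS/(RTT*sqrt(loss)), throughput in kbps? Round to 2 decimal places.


Given: MSS = 1460 bytes, RTT = 10 ms, loss = 2%
RTT in seconds = 10 / 1000 = 0.01
Loss rate = 2% = 0.02
sqrt(loss) = sqrt(0.02) = 0.141421356237
Throughput (bytes/s) = 1460 / (0.01 * 0.141421356237) = 1032375.9005
Throughput (kbps) = 1032375.9005 * 8 / 1000 = 8259.007204 -> 8259.01 kbps (2 dp)

8259.01
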